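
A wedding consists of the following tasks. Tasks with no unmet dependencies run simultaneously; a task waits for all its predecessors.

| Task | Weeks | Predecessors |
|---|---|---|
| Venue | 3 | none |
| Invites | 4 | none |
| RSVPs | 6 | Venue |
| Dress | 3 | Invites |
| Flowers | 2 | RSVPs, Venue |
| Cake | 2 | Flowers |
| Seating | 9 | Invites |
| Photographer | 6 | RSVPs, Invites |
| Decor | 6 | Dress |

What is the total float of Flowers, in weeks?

Venue→RSVPs→Photographer = 3+6+6 = 15 sets the makespan at 15 weeks.
Longest path through Flowers: 13 weeks (earliest finish 11, latest finish 13).
So Flowers can slip 13 − 11 = 2 weeks.

2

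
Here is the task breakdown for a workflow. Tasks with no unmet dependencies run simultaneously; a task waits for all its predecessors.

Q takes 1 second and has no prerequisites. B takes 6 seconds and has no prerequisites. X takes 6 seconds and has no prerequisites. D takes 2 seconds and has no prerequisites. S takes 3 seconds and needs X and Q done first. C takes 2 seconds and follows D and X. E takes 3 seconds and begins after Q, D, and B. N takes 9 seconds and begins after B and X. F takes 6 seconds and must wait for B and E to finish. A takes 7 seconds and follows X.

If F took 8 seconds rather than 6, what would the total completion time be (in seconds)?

Baseline: B→E→F = 6+3+6 = 15 → 15 seconds.
Since F is critical, the +2 change carries straight to that chain (now 17 seconds).
The critical path is still B→E→F; finish is now 17 seconds.

17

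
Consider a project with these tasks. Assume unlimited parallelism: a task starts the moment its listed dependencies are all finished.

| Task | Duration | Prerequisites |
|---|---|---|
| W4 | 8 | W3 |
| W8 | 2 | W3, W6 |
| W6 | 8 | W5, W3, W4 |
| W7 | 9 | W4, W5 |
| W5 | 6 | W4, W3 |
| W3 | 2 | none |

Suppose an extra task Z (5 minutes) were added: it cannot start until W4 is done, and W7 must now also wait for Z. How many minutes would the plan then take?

Originally the plan takes 26 minutes.
With Z inserted, W7 now waits for max(W4, W5, Z).
New critical path: W3→W4→W5→W6→W8 = 2+8+6+8+2 = 26 ⇒ 26 minutes.

26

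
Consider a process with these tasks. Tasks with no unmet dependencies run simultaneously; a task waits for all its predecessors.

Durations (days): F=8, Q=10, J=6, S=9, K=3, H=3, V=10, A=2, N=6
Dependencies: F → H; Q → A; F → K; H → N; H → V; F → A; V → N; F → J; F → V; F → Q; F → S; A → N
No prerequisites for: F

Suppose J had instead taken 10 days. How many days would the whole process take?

27

The binding path is F→H→V→N = 8+3+10+6 = 27; finish at 27 days.
The longest path through J is only 14 days, so J has float 13.
The critical path is still F→H→V→N; finish is now 27 days.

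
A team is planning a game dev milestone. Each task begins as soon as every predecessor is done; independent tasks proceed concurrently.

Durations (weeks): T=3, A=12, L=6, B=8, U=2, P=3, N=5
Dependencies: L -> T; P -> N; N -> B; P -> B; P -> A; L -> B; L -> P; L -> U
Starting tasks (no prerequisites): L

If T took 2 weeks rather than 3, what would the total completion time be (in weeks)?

Actual critical path: L→P→N→B = 6+3+5+8 = 22 ⇒ 22 weeks.
T is off the critical path — its longest chain is 9 weeks, giving 13 of slack.
That remains the longest chain; total 22 weeks.

22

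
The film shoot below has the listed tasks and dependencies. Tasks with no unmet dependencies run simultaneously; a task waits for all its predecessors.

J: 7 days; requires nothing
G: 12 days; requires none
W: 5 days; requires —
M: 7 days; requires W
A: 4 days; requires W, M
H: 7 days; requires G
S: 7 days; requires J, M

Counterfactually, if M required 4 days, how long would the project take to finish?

Critical path before the change: W→M→S = 5+7+7 = 19 giving 19 days.
M is on the critical path; changing it to 4 makes that path 16 days.
The binding chain switches to G→H = 12+7 = 19; finish 19 days.

19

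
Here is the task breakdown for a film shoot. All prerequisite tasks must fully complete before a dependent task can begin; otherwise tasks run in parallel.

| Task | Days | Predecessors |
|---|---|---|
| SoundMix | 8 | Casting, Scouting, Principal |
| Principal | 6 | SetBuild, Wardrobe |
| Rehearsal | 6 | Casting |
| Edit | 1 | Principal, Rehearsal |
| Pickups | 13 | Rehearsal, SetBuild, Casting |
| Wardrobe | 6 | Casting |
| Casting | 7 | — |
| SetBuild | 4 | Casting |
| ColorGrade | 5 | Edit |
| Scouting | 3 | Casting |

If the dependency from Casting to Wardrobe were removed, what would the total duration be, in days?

26

With the dependency in place, Casting→Wardrobe→Principal→SoundMix = 7+6+6+8 = 27 sets the finish at 27 days.
Without Casting→Wardrobe, Wardrobe's earliest start moves from 7 to 0.
After: Casting→Rehearsal→Pickups = 7+6+13 = 26 → 26 days.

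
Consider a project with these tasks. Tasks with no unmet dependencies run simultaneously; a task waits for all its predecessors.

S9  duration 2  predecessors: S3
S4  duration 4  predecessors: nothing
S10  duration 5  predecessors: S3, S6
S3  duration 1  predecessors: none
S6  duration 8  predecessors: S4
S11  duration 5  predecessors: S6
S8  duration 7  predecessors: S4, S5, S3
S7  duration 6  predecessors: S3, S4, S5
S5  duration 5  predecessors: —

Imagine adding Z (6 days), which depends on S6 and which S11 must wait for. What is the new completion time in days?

23

Originally the schedule takes 17 days.
With Z inserted, S11 now waits for max(S6, Z).
New critical path: S4→S6→Z→S11 = 4+8+6+5 = 23 ⇒ 23 days.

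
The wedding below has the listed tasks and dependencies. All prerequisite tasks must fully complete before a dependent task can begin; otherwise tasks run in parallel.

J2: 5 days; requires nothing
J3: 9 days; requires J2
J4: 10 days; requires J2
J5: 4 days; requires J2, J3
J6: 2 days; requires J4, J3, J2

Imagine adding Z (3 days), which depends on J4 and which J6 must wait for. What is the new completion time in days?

Originally the schedule takes 18 days.
With Z inserted, J6 now waits for max(J4, J3, J2, Z).
New critical path: J2→J4→Z→J6 = 5+10+3+2 = 20 ⇒ 20 days.

20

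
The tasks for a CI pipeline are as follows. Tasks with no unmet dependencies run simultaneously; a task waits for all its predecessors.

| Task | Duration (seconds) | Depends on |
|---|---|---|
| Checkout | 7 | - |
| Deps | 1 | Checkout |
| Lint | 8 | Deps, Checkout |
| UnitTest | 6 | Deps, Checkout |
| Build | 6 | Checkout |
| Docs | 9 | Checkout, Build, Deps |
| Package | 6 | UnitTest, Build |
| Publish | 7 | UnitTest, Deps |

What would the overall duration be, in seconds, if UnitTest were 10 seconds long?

25

Critical path before the change: Checkout→Build→Docs = 7+6+9 = 22 giving 22 seconds.
The longest path through UnitTest is only 21 seconds, so UnitTest has float 1.
New critical path: Checkout→Deps→UnitTest→Publish = 7+1+10+7 = 25 ⇒ 25 seconds.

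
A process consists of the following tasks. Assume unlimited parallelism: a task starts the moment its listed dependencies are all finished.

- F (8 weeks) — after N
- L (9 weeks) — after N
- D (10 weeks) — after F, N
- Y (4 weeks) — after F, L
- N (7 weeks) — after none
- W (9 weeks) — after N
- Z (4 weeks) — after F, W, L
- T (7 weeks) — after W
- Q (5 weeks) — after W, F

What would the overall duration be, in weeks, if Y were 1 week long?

25

The binding path is N→F→D = 7+8+10 = 25; finish at 25 weeks.
Y has 5 weeks of float (longest path through it is 20).
The critical path is still N→F→D; finish is now 25 weeks.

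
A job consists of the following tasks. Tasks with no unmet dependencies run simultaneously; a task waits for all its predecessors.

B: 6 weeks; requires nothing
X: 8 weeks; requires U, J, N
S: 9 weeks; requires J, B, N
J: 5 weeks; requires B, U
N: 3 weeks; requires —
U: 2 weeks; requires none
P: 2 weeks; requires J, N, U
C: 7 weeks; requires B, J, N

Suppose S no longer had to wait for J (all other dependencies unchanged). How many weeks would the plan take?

19

Before: longest chain B→J→S = 6+5+9 = 20, finish 20.
Without J→S, S's earliest start moves from 11 to 6.
After: B→J→X = 6+5+8 = 19 → 19 weeks.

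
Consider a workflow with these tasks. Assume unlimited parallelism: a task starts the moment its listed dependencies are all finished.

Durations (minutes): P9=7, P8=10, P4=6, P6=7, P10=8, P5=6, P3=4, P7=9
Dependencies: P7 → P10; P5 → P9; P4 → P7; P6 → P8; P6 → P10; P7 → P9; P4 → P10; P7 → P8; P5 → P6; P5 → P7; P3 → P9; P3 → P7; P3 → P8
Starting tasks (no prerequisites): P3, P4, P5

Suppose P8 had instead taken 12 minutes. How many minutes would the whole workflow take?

27

Critical path before the change: P4→P7→P8 = 6+9+10 = 25 giving 25 minutes.
P8 is on the critical path; changing it to 12 makes that path 27 minutes.
That remains the longest chain; total 27 minutes.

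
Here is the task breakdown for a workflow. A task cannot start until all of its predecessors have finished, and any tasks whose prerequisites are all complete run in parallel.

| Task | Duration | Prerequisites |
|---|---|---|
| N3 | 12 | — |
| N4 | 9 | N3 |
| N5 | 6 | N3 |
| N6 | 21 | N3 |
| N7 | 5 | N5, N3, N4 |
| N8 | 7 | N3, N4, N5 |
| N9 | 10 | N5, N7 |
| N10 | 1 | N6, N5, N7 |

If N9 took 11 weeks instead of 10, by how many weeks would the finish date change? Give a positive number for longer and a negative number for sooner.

1

The binding path is N3→N4→N7→N9 = 12+9+5+10 = 36; finish at 36 weeks.
N9 is on the critical path; changing it to 11 makes that path 37 weeks.
No other chain overtakes it, so the finish is 37 weeks.
Change in finish: 37 − 36 = +1 weeks.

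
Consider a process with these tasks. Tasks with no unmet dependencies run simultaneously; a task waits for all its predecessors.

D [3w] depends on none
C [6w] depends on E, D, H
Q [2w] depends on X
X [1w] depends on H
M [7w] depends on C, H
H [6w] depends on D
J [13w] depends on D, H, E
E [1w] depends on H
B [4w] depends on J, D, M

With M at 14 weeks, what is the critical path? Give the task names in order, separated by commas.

As given, the longest chain is D→H→E→C→M→B = 3+6+1+6+7+4 = 27, so the finish is 27 weeks.
M lies on that path, so at 14 weeks the path becomes 34 weeks.
The critical path is still D→H→E→C→M→B; finish is now 34 weeks.

D, H, E, C, M, B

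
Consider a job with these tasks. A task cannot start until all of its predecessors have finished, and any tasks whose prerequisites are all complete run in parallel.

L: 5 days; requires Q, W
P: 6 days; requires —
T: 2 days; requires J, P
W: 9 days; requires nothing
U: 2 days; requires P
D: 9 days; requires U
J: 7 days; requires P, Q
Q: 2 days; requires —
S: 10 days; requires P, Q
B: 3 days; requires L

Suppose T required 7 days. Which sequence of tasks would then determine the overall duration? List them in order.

The binding path is W→L→B = 9+5+3 = 17; finish at 17 days.
T has 2 days of float (longest path through it is 15).
Now P→J→T = 6+7+7 = 20 is longest, so the finish becomes 20 days.

P, J, T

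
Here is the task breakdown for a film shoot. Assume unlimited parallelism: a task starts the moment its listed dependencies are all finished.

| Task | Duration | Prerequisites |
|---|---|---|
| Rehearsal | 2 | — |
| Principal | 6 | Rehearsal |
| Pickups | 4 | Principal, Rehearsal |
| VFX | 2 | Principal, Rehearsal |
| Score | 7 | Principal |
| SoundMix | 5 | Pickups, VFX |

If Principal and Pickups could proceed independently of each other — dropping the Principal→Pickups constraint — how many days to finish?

15

Original critical path: Rehearsal→Principal→Pickups→SoundMix = 2+6+4+5 = 17 ⇒ 17 days.
Without Principal→Pickups, Pickups's earliest start moves from 8 to 2.
The longest chain is now Rehearsal→Principal→VFX→SoundMix = 2+6+2+5 = 15, so the plan takes 15 days.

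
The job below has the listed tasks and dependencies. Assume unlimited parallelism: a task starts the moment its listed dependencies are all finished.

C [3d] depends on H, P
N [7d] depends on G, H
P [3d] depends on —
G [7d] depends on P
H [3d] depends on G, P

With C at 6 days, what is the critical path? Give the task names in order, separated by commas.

As given, the longest chain is P→G→H→N = 3+7+3+7 = 20, so the finish is 20 days.
C has 4 days of float (longest path through it is 16).
The critical path is still P→G→H→N; finish is now 20 days.

P, G, H, N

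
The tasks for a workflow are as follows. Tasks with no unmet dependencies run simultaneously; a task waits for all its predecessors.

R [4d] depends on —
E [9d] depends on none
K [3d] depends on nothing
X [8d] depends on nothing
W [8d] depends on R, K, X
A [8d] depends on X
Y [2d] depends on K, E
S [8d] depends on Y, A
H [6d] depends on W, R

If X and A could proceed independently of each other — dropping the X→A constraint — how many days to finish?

With the dependency in place, X→A→S = 8+8+8 = 24 sets the finish at 24 days.
Without X→A, A's earliest start moves from 8 to 0.
New critical path: X→W→H = 8+8+6 = 22 ⇒ 22 days.

22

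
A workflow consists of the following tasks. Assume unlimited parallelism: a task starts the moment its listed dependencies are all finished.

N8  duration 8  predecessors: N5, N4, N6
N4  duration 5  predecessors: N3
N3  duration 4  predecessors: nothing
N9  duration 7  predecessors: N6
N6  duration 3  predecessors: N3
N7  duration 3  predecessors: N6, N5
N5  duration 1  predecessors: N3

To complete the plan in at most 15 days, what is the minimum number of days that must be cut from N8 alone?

2

Current finish: 17 days; target: 15.
N8 is on every critical path, so each day cut from N8 cuts the finish by one (this holds down to a finish of 14).
Need 17 − 15 = 2 days off N8 → N8 becomes 6 days, finish becomes 15.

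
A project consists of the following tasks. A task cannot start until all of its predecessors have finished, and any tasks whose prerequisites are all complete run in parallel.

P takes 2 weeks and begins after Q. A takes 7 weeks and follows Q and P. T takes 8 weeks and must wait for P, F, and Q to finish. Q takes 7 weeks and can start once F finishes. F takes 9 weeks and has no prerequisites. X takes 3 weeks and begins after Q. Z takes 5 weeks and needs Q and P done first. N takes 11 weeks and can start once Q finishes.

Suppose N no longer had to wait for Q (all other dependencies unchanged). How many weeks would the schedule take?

26

Original critical path: F→Q→N = 9+7+11 = 27 ⇒ 27 weeks.
Without Q→N, N's earliest start moves from 16 to 0.
After: F→Q→P→T = 9+7+2+8 = 26 → 26 weeks.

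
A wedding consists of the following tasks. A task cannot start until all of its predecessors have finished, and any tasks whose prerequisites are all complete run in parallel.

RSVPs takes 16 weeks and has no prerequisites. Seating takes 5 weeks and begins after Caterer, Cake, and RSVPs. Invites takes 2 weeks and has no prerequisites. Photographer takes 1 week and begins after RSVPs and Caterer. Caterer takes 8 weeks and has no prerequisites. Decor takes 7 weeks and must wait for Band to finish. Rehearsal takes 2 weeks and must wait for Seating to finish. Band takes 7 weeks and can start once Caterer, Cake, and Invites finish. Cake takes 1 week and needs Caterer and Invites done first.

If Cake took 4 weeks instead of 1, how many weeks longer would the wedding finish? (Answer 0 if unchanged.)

The binding path is Caterer→Cake→Band→Decor = 8+1+7+7 = 23; finish at 23 weeks.
Cake lies on that path, so at 4 weeks the path becomes 26 weeks.
The critical path is still Caterer→Cake→Band→Decor; finish is now 26 weeks.
Change in finish: 26 − 23 = +3 weeks.

3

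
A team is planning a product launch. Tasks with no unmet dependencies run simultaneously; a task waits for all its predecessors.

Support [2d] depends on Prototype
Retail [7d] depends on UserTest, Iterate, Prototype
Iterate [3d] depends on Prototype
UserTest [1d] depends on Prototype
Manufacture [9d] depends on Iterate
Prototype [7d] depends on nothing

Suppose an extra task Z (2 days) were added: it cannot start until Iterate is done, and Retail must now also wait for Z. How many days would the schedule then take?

Originally the schedule takes 19 days.
With Z inserted, Retail now waits for max(UserTest, Iterate, Prototype, Z).
New critical path: Prototype→Iterate→Z→Retail = 7+3+2+7 = 19 ⇒ 19 days.

19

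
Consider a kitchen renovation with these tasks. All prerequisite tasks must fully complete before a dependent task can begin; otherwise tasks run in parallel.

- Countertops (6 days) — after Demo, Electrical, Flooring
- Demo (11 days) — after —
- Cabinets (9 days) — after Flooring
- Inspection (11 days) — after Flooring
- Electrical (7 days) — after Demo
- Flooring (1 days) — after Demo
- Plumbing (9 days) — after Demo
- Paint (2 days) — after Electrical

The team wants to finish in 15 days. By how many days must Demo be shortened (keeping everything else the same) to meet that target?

Current finish: 24 days; target: 15.
Demo is on every critical path, so each day cut from Demo cuts the finish by one (this holds down to a finish of 14).
Need 24 − 15 = 9 days off Demo → Demo becomes 2 days, finish becomes 15.

9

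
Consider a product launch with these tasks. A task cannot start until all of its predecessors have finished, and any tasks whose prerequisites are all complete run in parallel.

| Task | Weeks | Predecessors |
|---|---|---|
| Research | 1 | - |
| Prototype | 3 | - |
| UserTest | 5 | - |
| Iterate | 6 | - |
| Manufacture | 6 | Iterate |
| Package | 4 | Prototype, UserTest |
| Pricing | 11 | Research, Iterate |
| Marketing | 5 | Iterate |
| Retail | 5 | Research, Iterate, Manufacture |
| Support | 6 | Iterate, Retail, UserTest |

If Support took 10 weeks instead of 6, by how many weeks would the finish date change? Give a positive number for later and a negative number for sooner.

As given, the longest chain is Iterate→Manufacture→Retail→Support = 6+6+5+6 = 23, so the finish is 23 weeks.
Support lies on that path, so at 10 weeks the path becomes 27 weeks.
No other chain overtakes it, so the finish is 27 weeks.
Change in finish: 27 − 23 = +4 weeks.

4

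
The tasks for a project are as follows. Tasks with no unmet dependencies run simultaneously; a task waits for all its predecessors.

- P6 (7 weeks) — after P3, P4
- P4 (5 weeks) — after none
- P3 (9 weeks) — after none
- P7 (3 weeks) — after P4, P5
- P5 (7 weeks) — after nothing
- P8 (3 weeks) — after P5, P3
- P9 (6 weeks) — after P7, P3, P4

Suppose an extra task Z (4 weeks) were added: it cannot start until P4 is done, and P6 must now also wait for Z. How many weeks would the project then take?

Originally the project takes 16 weeks.
With Z inserted, P6 now waits for max(P3, P4, Z).
New critical path: P3→P6 = 9+7 = 16 ⇒ 16 weeks.

16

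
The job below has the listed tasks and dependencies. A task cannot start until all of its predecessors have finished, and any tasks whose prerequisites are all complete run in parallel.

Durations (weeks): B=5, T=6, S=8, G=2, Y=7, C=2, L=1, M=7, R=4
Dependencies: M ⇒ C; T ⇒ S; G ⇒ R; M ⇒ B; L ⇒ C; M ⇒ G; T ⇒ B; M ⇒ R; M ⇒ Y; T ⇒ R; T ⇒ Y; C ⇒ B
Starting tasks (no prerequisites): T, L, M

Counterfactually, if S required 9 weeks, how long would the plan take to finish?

As given, the longest chain is T→S = 6+8 = 14, so the finish is 14 weeks.
S lies on that path, so at 9 weeks the path becomes 15 weeks.
No other chain overtakes it, so the finish is 15 weeks.

15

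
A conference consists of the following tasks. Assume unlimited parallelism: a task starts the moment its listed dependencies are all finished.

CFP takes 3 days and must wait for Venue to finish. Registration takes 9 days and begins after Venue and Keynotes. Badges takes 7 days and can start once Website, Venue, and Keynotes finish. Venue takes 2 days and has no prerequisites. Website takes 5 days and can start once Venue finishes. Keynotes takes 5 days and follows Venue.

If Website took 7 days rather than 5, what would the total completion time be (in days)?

16

The binding path is Venue→Keynotes→Registration = 2+5+9 = 16; finish at 16 days.
Website is off the critical path — its longest chain is 14 days, giving 2 of slack.
No other chain overtakes it, so the finish is 16 days.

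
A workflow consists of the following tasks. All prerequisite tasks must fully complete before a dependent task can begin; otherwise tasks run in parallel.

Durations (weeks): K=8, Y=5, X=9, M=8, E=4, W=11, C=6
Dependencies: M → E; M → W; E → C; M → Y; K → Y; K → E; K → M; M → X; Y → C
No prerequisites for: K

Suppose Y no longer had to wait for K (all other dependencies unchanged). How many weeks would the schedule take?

27

Original critical path: K→M→Y→C = 8+8+5+6 = 27 ⇒ 27 weeks.
Dropping K→Y doesn't change Y's earliest start (16); another predecessor still binds.
New critical path: K→M→Y→C = 8+8+5+6 = 27 ⇒ 27 weeks.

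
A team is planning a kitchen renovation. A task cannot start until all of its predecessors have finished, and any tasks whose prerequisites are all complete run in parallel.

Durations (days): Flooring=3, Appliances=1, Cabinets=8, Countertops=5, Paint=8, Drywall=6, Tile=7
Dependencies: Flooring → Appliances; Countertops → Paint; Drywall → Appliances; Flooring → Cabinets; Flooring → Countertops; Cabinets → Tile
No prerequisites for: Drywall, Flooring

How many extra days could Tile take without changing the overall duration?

Critical path: Flooring→Cabinets→Tile = 3+8+7 = 18, so the finish is 18 days.
The longest chain containing Tile totals 18 days.
Slack of Tile = 11 − 11 = 0 days.

0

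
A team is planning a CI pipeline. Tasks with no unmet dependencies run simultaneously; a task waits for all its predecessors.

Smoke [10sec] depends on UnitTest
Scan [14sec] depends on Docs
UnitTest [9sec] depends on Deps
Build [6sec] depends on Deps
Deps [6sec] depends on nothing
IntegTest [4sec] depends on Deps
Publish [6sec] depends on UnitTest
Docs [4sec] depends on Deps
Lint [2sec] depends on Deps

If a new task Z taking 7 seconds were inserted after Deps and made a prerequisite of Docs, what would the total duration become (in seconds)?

Originally the CI pipeline takes 25 seconds.
With Z inserted, Docs now waits for max(Deps, Z).
New critical path: Deps→Z→Docs→Scan = 6+7+4+14 = 31 ⇒ 31 seconds.

31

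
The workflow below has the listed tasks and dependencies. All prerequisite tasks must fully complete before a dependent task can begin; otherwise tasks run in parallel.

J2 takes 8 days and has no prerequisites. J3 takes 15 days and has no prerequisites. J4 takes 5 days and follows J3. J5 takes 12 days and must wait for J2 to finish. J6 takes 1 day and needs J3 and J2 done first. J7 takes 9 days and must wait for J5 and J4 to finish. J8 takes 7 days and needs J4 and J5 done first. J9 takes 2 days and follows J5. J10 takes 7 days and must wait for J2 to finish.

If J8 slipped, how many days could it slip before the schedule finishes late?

2

Critical path: J2→J5→J7 = 8+12+9 = 29, so the finish is 29 days.
The longest chain containing J8 totals 27 days.
Float = 29 − 27 = 2.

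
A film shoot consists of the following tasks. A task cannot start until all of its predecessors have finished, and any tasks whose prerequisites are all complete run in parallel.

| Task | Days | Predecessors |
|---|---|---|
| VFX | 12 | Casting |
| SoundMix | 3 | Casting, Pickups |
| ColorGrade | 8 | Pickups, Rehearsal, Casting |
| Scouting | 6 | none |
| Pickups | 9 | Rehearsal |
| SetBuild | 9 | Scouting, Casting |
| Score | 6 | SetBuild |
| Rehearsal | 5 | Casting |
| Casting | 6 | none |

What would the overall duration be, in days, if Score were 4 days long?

Baseline: Casting→Rehearsal→Pickups→ColorGrade = 6+5+9+8 = 28 → 28 days.
Score has 7 days of float (longest path through it is 21).
No other chain overtakes it, so the finish is 28 days.

28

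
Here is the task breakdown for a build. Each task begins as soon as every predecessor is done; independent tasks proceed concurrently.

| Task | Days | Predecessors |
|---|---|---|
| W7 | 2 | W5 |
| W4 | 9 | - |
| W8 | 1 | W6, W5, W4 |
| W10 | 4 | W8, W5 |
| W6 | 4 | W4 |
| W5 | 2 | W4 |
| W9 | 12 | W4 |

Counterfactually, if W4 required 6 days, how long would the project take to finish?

18

As given, the longest chain is W4→W9 = 9+12 = 21, so the finish is 21 days.
W4 lies on that path, so at 6 days the path becomes 18 days.
The critical path is still W4→W9; finish is now 18 days.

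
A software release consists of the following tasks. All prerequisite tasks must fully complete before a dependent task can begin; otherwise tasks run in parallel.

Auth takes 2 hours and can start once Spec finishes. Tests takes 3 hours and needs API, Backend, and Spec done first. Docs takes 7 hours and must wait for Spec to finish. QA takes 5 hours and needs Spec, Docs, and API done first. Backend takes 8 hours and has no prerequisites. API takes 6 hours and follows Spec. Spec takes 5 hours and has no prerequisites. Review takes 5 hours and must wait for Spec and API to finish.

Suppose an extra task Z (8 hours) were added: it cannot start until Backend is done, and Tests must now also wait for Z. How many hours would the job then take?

19

Originally the job takes 17 hours.
With Z inserted, Tests now waits for max(API, Backend, Spec, Z).
New critical path: Backend→Z→Tests = 8+8+3 = 19 ⇒ 19 hours.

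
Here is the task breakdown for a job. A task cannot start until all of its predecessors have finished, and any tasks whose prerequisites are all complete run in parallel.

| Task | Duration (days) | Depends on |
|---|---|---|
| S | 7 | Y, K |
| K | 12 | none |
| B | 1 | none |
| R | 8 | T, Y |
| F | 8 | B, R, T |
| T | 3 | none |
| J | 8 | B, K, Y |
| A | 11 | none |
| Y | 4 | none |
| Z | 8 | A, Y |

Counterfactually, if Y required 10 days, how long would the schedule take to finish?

Baseline: Y→R→F = 4+8+8 = 20 → 20 days.
Y lies on that path, so at 10 days the path becomes 26 days.
That remains the longest chain; total 26 days.

26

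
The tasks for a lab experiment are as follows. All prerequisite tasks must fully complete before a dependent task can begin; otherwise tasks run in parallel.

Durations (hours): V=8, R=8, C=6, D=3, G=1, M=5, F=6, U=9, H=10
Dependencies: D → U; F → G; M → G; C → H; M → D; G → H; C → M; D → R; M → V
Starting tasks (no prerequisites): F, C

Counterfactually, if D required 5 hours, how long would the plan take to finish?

25

Actual critical path: C→M→D→U = 6+5+3+9 = 23 ⇒ 23 hours.
D lies on that path, so at 5 hours the path becomes 25 hours.
The critical path is still C→M→D→U; finish is now 25 hours.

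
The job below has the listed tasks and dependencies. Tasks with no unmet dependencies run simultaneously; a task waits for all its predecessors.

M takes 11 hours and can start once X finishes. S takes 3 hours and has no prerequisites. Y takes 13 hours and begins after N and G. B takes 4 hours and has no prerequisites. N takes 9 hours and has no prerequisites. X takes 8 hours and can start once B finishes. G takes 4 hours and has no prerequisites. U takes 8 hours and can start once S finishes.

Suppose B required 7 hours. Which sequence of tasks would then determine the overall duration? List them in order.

The binding path is B→X→M = 4+8+11 = 23; finish at 23 hours.
B is on the critical path; changing it to 7 makes that path 26 hours.
The critical path is still B→X→M; finish is now 26 hours.

B, X, M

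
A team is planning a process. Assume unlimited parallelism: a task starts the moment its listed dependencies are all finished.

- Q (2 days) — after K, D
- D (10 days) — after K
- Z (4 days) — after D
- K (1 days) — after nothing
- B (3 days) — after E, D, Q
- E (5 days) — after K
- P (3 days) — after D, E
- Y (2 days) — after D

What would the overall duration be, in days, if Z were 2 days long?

Actual critical path: K→D→Q→B = 1+10+2+3 = 16 ⇒ 16 days.
Z has 1 day of float (longest path through it is 15).
That remains the longest chain; total 16 days.

16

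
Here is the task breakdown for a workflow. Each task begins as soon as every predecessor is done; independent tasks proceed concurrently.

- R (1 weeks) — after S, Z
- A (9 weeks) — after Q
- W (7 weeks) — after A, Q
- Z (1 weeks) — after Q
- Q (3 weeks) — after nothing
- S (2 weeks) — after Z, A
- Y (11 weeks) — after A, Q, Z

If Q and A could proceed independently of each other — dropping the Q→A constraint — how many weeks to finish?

20

Before: longest chain Q→A→Y = 3+9+11 = 23, finish 23.
Without Q→A, A's earliest start moves from 3 to 0.
New critical path: A→Y = 9+11 = 20 ⇒ 20 weeks.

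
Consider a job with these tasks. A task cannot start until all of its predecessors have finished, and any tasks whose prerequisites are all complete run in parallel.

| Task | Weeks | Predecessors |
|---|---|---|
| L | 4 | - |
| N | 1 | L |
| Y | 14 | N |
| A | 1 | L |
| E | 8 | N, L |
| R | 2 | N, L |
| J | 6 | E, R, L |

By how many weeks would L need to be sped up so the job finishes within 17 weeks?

Current finish: 19 weeks; target: 17.
L is on every critical path, so each week cut from L cuts the finish by one (this holds down to a finish of 16).
Need 19 − 17 = 2 weeks off L → L becomes 2 weeks, finish becomes 17.

2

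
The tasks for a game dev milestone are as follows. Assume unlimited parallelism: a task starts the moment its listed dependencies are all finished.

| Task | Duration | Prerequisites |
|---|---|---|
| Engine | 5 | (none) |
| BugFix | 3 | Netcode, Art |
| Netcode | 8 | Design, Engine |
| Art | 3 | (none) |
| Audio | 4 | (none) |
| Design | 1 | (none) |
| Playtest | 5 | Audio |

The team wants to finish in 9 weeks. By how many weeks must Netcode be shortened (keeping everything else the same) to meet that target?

Current finish: 16 weeks; target: 9.
Netcode is on every critical path, so each week cut from Netcode cuts the finish by one (this holds down to a finish of 9).
Need 16 − 9 = 7 weeks off Netcode → Netcode becomes 1 week, finish becomes 9.

7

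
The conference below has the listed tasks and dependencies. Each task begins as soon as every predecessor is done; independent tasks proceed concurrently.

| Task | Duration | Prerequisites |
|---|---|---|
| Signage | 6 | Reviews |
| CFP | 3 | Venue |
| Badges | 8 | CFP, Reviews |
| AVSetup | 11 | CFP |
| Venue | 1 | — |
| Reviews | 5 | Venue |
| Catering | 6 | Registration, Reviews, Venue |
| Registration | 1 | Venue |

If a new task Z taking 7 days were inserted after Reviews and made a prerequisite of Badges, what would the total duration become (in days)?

Originally the conference takes 15 days.
With Z inserted, Badges now waits for max(CFP, Reviews, Z).
New critical path: Venue→Reviews→Z→Badges = 1+5+7+8 = 21 ⇒ 21 days.

21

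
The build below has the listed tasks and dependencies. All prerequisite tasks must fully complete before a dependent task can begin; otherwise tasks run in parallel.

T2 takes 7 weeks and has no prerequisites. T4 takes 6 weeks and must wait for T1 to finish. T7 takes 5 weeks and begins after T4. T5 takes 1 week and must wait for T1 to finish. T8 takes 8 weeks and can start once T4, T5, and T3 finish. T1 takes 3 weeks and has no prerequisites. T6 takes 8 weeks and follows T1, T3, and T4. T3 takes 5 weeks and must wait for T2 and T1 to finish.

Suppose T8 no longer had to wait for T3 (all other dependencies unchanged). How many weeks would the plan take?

20

Original critical path: T2→T3→T6 = 7+5+8 = 20 ⇒ 20 weeks.
Without T3→T8, T8's earliest start moves from 12 to 9.
After: T2→T3→T6 = 7+5+8 = 20 → 20 weeks.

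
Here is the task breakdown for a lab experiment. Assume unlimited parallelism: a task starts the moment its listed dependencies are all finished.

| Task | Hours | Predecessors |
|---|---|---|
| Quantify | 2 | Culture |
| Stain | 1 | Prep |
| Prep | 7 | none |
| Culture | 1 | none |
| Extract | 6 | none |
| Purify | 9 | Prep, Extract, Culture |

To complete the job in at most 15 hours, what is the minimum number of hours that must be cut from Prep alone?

1

Current finish: 16 hours; target: 15.
Prep is on every critical path, so each hour cut from Prep cuts the finish by one (this holds down to a finish of 15).
Need 16 − 15 = 1 hour off Prep → Prep becomes 6 hours, finish becomes 15.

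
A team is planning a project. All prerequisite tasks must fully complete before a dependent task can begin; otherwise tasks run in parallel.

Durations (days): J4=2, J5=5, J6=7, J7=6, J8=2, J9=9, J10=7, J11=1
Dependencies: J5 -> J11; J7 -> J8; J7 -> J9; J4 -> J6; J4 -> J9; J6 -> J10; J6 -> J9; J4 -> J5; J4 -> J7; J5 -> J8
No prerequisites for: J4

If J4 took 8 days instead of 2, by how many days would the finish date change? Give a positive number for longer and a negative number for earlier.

Actual critical path: J4→J6→J9 = 2+7+9 = 18 ⇒ 18 days.
J4 lies on that path, so at 8 days the path becomes 24 days.
The critical path is still J4→J6→J9; finish is now 24 days.
Change in finish: 24 − 18 = +6 days.

6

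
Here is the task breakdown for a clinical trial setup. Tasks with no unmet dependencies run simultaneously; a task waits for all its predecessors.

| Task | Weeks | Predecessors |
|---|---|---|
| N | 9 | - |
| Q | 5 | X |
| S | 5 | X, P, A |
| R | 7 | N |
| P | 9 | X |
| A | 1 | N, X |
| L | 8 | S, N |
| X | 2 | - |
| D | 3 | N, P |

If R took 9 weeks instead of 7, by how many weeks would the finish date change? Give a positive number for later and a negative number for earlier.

Actual critical path: X→P→S→L = 2+9+5+8 = 24 ⇒ 24 weeks.
R is off the critical path — its longest chain is 16 weeks, giving 8 of slack.
No other chain overtakes it, so the finish is 24 weeks.
Change in finish: 24 − 24 = +0 weeks.

0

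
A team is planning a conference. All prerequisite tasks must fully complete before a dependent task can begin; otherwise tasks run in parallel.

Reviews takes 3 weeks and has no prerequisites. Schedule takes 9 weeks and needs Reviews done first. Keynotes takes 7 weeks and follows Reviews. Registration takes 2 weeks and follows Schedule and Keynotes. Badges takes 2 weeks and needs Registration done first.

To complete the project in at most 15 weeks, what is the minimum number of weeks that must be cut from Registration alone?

Current finish: 16 weeks; target: 15.
Registration is on every critical path, so each week cut from Registration cuts the finish by one (this holds down to a finish of 15).
Need 16 − 15 = 1 week off Registration → Registration becomes 1 week, finish becomes 15.

1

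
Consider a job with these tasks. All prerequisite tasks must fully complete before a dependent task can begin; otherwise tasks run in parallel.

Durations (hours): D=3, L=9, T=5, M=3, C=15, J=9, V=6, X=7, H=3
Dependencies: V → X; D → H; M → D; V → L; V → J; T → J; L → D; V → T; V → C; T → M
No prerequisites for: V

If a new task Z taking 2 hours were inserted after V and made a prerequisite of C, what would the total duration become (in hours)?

23

Originally the plan takes 21 hours.
With Z inserted, C now waits for max(V, Z).
New critical path: V→Z→C = 6+2+15 = 23 ⇒ 23 hours.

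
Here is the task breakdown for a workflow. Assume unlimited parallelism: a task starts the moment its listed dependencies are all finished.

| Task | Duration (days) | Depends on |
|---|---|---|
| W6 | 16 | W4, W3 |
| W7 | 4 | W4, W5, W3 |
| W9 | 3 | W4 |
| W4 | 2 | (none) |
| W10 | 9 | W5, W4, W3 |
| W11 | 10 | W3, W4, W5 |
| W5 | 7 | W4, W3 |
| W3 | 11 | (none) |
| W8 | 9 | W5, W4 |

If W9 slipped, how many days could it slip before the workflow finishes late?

The longest chain is W3→W5→W11 = 11+7+10 = 28; overall finish 28 days.
Longest path through W9: 5 days (earliest finish 5, latest finish 28).
So W9 can slip 28 − 5 = 23 days.

23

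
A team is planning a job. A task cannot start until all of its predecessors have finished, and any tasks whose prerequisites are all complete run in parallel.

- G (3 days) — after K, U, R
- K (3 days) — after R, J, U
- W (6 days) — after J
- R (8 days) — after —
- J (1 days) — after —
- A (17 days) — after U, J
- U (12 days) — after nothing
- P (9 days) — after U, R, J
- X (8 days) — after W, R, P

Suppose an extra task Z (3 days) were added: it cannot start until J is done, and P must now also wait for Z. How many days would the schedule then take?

29

Originally the schedule takes 29 days.
With Z inserted, P now waits for max(U, R, J, Z).
New critical path: U→P→X = 12+9+8 = 29 ⇒ 29 days.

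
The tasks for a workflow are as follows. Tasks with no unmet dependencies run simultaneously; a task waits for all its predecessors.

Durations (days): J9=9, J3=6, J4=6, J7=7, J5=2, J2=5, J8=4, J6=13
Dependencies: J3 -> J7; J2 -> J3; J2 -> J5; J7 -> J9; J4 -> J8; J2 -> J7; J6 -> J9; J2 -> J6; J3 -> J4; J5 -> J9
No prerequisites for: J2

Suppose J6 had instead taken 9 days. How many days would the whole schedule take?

Critical path before the change: J2→J6→J9 = 5+13+9 = 27 giving 27 days.
J6 lies on that path, so at 9 days the path becomes 23 days.
Now J2→J3→J7→J9 = 5+6+7+9 = 27 is longest, so the finish becomes 27 days.

27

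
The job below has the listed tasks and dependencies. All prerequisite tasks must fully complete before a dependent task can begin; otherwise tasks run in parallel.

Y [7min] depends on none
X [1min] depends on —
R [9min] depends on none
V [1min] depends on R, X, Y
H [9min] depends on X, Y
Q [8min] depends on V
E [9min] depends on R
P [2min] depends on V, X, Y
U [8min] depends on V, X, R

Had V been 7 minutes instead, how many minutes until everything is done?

As given, the longest chain is R→V→Q = 9+1+8 = 18, so the finish is 18 minutes.
Since V is critical, the +6 change carries straight to that chain (now 24 minutes).
The critical path is still R→V→Q; finish is now 24 minutes.

24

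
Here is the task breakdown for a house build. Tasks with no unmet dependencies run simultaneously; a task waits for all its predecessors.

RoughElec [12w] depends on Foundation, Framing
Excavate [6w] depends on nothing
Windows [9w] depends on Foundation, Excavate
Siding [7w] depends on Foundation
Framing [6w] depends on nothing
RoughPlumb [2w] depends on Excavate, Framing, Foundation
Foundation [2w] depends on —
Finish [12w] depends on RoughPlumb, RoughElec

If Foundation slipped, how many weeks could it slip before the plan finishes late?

4

The longest chain is Framing→RoughElec→Finish = 6+12+12 = 30; overall finish 30 weeks.
Longest path through Foundation: 26 weeks (earliest finish 2, latest finish 6).
So Foundation can slip 6 − 2 = 4 weeks.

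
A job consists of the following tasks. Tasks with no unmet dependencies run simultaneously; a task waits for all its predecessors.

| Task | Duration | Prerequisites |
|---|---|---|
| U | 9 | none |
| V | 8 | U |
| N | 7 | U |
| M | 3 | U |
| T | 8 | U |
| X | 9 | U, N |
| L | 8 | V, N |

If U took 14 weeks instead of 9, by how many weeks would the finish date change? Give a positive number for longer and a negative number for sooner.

As given, the longest chain is U→V→L = 9+8+8 = 25, so the finish is 25 weeks.
Since U is critical, the +5 change carries straight to that chain (now 30 weeks).
The critical path is still U→V→L; finish is now 30 weeks.
Change in finish: 30 − 25 = +5 weeks.

5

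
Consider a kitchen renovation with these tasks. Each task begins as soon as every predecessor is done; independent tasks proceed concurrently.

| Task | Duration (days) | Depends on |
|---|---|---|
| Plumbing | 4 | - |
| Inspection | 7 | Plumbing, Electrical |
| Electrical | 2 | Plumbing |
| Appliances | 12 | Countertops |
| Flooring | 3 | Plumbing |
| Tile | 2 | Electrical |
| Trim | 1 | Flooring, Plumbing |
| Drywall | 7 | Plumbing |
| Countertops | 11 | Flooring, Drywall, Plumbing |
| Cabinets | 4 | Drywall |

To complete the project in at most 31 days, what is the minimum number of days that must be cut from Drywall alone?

Current finish: 34 days; target: 31.
Drywall is on every critical path, so each day cut from Drywall cuts the finish by one (this holds down to a finish of 30).
Need 34 − 31 = 3 days off Drywall → Drywall becomes 4 days, finish becomes 31.

3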